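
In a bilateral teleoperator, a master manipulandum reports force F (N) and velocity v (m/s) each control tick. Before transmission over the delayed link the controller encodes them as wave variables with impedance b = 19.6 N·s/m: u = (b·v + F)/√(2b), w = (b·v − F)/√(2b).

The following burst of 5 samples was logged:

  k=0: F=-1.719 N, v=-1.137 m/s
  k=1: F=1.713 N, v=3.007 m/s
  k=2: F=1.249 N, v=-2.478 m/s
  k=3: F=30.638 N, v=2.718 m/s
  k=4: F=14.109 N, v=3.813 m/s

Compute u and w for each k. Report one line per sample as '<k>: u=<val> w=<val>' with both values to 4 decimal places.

k=0: b·v=19.6×(-1.137)=-22.2852; √(2b)=6.2610; u=(-22.2852+(-1.719))/6.2610=-3.8339, w=(-22.2852−(-1.719))/6.2610=-3.2848
k=1: b·v=19.6×3.007=58.9372; √(2b)=6.2610; u=(58.9372+1.713)/6.2610=9.6870, w=(58.9372−1.713)/6.2610=9.1398
k=2: b·v=19.6×(-2.478)=-48.5688; √(2b)=6.2610; u=(-48.5688+1.249)/6.2610=-7.5579, w=(-48.5688−1.249)/6.2610=-7.9569
k=3: b·v=19.6×2.718=53.2728; √(2b)=6.2610; u=(53.2728+30.638)/6.2610=13.4022, w=(53.2728−30.638)/6.2610=3.6152
k=4: b·v=19.6×3.813=74.7348; √(2b)=6.2610; u=(74.7348+14.109)/6.2610=14.1901, w=(74.7348−14.109)/6.2610=9.6831

0: u=-3.8339 w=-3.2848
1: u=9.6870 w=9.1398
2: u=-7.5579 w=-7.9569
3: u=13.4022 w=3.6152
4: u=14.1901 w=9.6831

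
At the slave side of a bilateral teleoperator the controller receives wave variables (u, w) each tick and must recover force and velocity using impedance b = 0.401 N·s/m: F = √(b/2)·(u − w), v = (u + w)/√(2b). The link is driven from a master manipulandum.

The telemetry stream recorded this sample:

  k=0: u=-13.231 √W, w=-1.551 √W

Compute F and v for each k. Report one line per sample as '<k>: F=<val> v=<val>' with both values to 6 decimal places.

k=0: u−w=-11.680000, u+w=-14.782000; √(b/2)=0.447772, √(2b)=0.895545; F=0.447772×(-11.68)=-5.229980, v=-14.782000/0.895545=-16.506159

0: F=-5.229980 v=-16.506159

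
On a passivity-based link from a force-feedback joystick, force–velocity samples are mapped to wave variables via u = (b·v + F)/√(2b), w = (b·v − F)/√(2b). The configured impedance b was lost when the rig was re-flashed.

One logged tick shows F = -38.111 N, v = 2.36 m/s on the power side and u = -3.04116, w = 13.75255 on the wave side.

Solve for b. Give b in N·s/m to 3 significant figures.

u + w = 10.71139;  u + w = √(2b)·v, so √(2b) = 10.71139/2.36 = 4.53872.
b = (√(2b))²/2 = 20.60002/2 = 10.30001.
(Check via u − w = 2F/√(2b): u − w = -16.79371, 2F/√(2b) = -16.79370.)

b = 10.3 N·s/m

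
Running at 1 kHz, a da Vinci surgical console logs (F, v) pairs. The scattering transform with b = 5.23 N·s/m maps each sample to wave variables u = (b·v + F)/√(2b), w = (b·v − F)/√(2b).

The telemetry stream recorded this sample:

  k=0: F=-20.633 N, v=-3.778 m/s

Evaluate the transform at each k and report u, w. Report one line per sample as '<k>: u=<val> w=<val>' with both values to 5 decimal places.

k=0: b·v=5.23×(-3.778)=-19.75894; √(2b)=3.23419; u=(-19.75894+(-20.633))/3.23419=-12.48903, w=(-19.75894−(-20.633))/3.23419=0.27026

0: u=-12.48903 w=0.27026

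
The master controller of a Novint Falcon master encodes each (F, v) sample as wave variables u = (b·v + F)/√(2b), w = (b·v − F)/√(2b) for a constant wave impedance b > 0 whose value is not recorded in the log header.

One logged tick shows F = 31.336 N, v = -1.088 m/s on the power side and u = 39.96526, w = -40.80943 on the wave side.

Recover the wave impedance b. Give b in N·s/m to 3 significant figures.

u + w = -0.8442;  u + w = √(2b)·v, so √(2b) = -0.8442/(-1.088) = 0.7759.
b = (√(2b))²/2 = 0.6020/2 = 0.3010.
(Check via u − w = 2F/√(2b): u − w = 80.7747, 2F/√(2b) = 80.7742.)

b = 0.301 N·s/m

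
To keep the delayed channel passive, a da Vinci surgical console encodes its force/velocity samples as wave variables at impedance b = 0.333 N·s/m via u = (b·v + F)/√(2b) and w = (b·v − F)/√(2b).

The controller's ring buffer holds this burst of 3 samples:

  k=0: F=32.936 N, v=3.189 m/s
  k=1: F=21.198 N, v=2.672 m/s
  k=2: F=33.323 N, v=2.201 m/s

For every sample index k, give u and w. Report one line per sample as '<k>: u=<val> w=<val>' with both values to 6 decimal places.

k=0: b·v=0.333×3.189=1.061937; √(2b)=0.816088; u=(1.061937+32.936)/0.816088=41.659634, w=(1.061937−32.936)/0.816088=-39.057129
k=1: b·v=0.333×2.672=0.889776; √(2b)=0.816088; u=(0.889776+21.198)/0.816088=27.065426, w=(0.889776−21.198)/0.816088=-24.884839
k=2: b·v=0.333×2.201=0.732933; √(2b)=0.816088; u=(0.732933+33.323)/0.816088=41.730700, w=(0.732933−33.323)/0.816088=-39.934490

0: u=41.659634 w=-39.057129
1: u=27.065426 w=-24.884839
2: u=41.730700 w=-39.934490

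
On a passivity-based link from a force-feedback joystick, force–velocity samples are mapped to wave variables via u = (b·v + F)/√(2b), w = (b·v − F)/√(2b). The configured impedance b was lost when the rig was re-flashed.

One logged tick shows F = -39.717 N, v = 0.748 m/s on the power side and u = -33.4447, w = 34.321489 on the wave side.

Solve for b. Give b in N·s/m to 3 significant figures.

u + w = 0.876789;  u + w = √(2b)·v, so √(2b) = 0.876789/0.748 = 1.172178.
b = (√(2b))²/2 = 1.374001/2 = 0.687000.
(Check via u − w = 2F/√(2b): u − w = -67.766189, 2F/√(2b) = -67.766170.)

b = 0.687 N·s/m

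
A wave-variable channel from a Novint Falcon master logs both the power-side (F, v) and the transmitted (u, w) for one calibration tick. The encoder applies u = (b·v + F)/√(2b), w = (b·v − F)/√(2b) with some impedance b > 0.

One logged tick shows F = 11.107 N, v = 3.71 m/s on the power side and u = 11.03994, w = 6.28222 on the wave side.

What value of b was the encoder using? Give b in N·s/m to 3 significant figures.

b = 10.9 N·s/m

u + w = 17.32216;  u + w = √(2b)·v, so √(2b) = 17.32216/3.71 = 4.66905.
b = (√(2b))²/2 = 21.79999/2 = 10.89999.
(Check via u − w = 2F/√(2b): u − w = 4.75772, 2F/√(2b) = 4.75772.)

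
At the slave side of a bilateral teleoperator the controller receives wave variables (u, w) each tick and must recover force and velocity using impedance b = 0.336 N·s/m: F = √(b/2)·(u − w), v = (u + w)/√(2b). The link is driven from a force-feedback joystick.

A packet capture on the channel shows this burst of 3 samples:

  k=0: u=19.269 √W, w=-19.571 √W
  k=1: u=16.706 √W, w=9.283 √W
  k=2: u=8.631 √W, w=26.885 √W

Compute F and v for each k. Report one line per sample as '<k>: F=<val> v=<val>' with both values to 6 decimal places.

k=0: u−w=38.840000, u+w=-0.302000; √(b/2)=0.409878, √(2b)=0.819756; F=0.409878×38.84=15.919663, v=-0.302000/0.819756=-0.368402
k=1: u−w=7.423000, u+w=25.989000; √(b/2)=0.409878, √(2b)=0.819756; F=0.409878×7.423=3.042525, v=25.989000/0.819756=31.703334
k=2: u−w=-18.254000, u+w=35.516000; √(b/2)=0.409878, √(2b)=0.819756; F=0.409878×(-18.254)=-7.481914, v=35.516000/0.819756=43.325084

0: F=15.919663 v=-0.368402
1: F=3.042525 v=31.703334
2: F=-7.481914 v=43.325084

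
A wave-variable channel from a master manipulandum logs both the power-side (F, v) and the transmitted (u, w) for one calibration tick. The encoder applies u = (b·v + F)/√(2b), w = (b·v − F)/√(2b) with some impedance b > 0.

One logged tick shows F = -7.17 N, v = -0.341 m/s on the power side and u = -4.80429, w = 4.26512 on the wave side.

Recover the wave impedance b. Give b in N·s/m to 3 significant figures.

b = 1.25 N·s/m

u + w = -0.53917;  u + w = √(2b)·v, so √(2b) = -0.53917/(-0.341) = 1.58114.
b = (√(2b))²/2 = 2.50002/2 = 1.25001.
(Check via u − w = 2F/√(2b): u − w = -9.06941, 2F/√(2b) = -9.06938.)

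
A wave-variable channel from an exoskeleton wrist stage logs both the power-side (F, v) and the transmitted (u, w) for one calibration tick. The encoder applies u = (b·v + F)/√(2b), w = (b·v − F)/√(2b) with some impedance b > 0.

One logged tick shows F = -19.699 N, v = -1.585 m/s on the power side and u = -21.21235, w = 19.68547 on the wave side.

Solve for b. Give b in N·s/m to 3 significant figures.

b = 0.464 N·s/m

u + w = -1.52688;  u + w = √(2b)·v, so √(2b) = -1.52688/(-1.585) = 0.96333.
b = (√(2b))²/2 = 0.92801/2 = 0.46400.
(Check via u − w = 2F/√(2b): u − w = -40.89782, 2F/√(2b) = -40.89767.)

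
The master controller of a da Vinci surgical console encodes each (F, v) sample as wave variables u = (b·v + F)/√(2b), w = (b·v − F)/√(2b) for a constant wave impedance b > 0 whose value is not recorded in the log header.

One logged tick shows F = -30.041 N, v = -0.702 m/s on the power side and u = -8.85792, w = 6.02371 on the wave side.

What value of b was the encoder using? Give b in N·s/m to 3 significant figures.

u + w = -2.8342;  u + w = √(2b)·v, so √(2b) = -2.8342/(-0.702) = 4.0373.
b = (√(2b))²/2 = 16.3001/2 = 8.1500.
(Check via u − w = 2F/√(2b): u − w = -14.8816, 2F/√(2b) = -14.8816.)

b = 8.15 N·s/m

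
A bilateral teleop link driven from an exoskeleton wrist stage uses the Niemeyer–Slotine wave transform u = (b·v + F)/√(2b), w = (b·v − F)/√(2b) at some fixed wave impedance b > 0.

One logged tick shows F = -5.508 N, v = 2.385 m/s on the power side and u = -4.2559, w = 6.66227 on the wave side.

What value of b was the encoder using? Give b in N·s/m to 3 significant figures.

u + w = 2.4064;  u + w = √(2b)·v, so √(2b) = 2.4064/2.385 = 1.0090.
b = (√(2b))²/2 = 1.0180/2 = 0.5090.
(Check via u − w = 2F/√(2b): u − w = -10.9182, 2F/√(2b) = -10.9182.)

b = 0.509 N·s/m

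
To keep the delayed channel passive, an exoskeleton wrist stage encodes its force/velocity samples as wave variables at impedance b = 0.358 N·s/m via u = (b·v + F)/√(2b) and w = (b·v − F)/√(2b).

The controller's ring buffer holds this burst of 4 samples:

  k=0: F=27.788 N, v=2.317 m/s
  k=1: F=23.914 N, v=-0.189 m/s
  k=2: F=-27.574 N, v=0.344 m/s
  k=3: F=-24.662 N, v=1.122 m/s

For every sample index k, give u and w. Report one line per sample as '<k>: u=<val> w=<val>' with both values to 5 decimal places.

k=0: b·v=0.358×2.317=0.82949; √(2b)=0.84617; u=(0.82949+27.788)/0.84617=33.82011, w=(0.82949−27.788)/0.84617=-31.85954
k=1: b·v=0.358×(-0.189)=-0.06766; √(2b)=0.84617; u=(-0.06766+23.914)/0.84617=28.18157, w=(-0.06766−23.914)/0.84617=-28.34150
k=2: b·v=0.358×0.344=0.12315; √(2b)=0.84617; u=(0.12315+(-27.574))/0.84617=-32.44138, w=(0.12315−(-27.574))/0.84617=32.73246
k=3: b·v=0.358×1.122=0.40168; √(2b)=0.84617; u=(0.40168+(-24.662))/0.84617=-28.67082, w=(0.40168−(-24.662))/0.84617=29.62022

0: u=33.82011 w=-31.85954
1: u=28.18157 w=-28.34150
2: u=-32.44138 w=32.73246
3: u=-28.67082 w=29.62022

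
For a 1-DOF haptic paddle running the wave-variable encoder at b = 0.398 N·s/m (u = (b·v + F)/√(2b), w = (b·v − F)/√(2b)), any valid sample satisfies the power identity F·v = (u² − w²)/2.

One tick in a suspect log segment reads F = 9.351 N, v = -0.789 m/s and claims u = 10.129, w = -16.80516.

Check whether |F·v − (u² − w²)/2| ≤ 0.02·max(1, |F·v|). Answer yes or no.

F·v = 9.351×(-0.789) = -7.3779 W.
(u² − w²)/2 = (102.5966 − 282.4134)/2 = -89.9084 W.
|Δ| = 82.5304;  2% of max(1, |F·v|) = 0.1476.

no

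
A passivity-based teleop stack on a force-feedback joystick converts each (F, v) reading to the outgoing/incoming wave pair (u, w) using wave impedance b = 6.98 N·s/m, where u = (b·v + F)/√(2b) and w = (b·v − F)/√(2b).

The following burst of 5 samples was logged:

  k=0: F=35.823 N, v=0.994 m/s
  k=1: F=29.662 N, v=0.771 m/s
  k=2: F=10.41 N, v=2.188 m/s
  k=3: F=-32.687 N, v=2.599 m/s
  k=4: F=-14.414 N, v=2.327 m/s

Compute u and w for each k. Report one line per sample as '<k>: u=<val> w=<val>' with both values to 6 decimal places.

k=0: b·v=6.98×0.994=6.938120; √(2b)=3.736308; u=(6.938120+35.823)/3.736308=11.444751, w=(6.938120−35.823)/3.736308=-7.730861
k=1: b·v=6.98×0.771=5.381580; √(2b)=3.736308; u=(5.381580+29.662)/3.736308=9.379199, w=(5.381580−29.662)/3.736308=-6.498505
k=2: b·v=6.98×2.188=15.272240; √(2b)=3.736308; u=(15.272240+10.41)/3.736308=6.873694, w=(15.272240−10.41)/3.736308=1.301349
k=3: b·v=6.98×2.599=18.141020; √(2b)=3.736308; u=(18.141020+(-32.687))/3.736308=-3.893142, w=(18.141020−(-32.687))/3.736308=13.603808
k=4: b·v=6.98×2.327=16.242460; √(2b)=3.736308; u=(16.242460+(-14.414))/3.736308=0.489376, w=(16.242460−(-14.414))/3.736308=8.205013

0: u=11.444751 w=-7.730861
1: u=9.379199 w=-6.498505
2: u=6.873694 w=1.301349
3: u=-3.893142 w=13.603808
4: u=0.489376 w=8.205013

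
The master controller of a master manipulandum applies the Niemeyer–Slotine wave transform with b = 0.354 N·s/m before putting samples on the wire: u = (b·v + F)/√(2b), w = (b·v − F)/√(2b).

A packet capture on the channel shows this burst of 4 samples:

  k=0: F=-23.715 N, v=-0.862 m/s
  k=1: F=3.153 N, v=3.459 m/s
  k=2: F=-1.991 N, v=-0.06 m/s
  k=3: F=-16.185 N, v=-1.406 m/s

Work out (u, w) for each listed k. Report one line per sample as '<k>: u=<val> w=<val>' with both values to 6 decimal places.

k=0: b·v=0.354×(-0.862)=-0.305148; √(2b)=0.841427; u=(-0.305148+(-23.715))/0.841427=-28.546906, w=(-0.305148−(-23.715))/0.841427=27.821596
k=1: b·v=0.354×3.459=1.224486; √(2b)=0.841427; u=(1.224486+3.153)/0.841427=5.202453, w=(1.224486−3.153)/0.841427=-2.291955
k=2: b·v=0.354×(-0.06)=-0.021240; √(2b)=0.841427; u=(-0.021240+(-1.991))/0.841427=-2.391460, w=(-0.021240−(-1.991))/0.841427=2.340975
k=3: b·v=0.354×(-1.406)=-0.497724; √(2b)=0.841427; u=(-0.497724+(-16.185))/0.841427=-19.826695, w=(-0.497724−(-16.185))/0.841427=18.643649

0: u=-28.546906 w=27.821596
1: u=5.202453 w=-2.291955
2: u=-2.391460 w=2.340975
3: u=-19.826695 w=18.643649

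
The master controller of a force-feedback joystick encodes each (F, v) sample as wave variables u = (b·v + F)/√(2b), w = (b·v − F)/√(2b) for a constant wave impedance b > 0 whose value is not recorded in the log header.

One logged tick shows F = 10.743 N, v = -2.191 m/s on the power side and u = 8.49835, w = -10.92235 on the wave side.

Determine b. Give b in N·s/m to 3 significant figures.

u + w = -2.42400;  u + w = √(2b)·v, so √(2b) = -2.42400/(-2.191) = 1.10634.
b = (√(2b))²/2 = 1.22400/2 = 0.61200.
(Check via u − w = 2F/√(2b): u − w = 19.42070, 2F/√(2b) = 19.42072.)

b = 0.612 N·s/m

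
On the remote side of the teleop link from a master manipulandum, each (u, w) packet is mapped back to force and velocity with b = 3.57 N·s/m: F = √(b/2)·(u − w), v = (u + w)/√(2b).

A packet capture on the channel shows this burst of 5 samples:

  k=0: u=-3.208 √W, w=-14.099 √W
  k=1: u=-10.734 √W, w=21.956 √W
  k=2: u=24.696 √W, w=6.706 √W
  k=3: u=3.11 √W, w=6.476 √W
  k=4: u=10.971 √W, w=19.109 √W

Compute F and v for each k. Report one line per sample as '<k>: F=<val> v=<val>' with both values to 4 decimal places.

0: F=14.5508 v=-6.4770
1: F=-43.6751 v=4.1997
2: F=24.0353 v=11.7519
3: F=-4.4971 v=3.5875
4: F=-10.8727 v=11.2572

k=0: u−w=10.8910, u+w=-17.3070; √(b/2)=1.3360, √(2b)=2.6721; F=1.3360×10.891=14.5508, v=-17.3070/2.6721=-6.4770
k=1: u−w=-32.6900, u+w=11.2220; √(b/2)=1.3360, √(2b)=2.6721; F=1.3360×(-32.69)=-43.6751, v=11.2220/2.6721=4.1997
k=2: u−w=17.9900, u+w=31.4020; √(b/2)=1.3360, √(2b)=2.6721; F=1.3360×17.99=24.0353, v=31.4020/2.6721=11.7519
k=3: u−w=-3.3660, u+w=9.5860; √(b/2)=1.3360, √(2b)=2.6721; F=1.3360×(-3.366)=-4.4971, v=9.5860/2.6721=3.5875
k=4: u−w=-8.1380, u+w=30.0800; √(b/2)=1.3360, √(2b)=2.6721; F=1.3360×(-8.138)=-10.8727, v=30.0800/2.6721=11.2572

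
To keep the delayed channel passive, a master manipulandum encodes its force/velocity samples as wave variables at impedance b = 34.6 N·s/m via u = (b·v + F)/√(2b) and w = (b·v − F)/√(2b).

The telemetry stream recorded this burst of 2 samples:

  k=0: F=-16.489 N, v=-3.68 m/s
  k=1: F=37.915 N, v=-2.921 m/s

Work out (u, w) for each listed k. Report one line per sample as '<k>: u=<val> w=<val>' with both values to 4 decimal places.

0: u=-17.2885 w=-13.3242
1: u=-7.5916 w=-16.7072

k=0: b·v=34.6×(-3.68)=-127.3280; √(2b)=8.3187; u=(-127.3280+(-16.489))/8.3187=-17.2885, w=(-127.3280−(-16.489))/8.3187=-13.3242
k=1: b·v=34.6×(-2.921)=-101.0666; √(2b)=8.3187; u=(-101.0666+37.915)/8.3187=-7.5916, w=(-101.0666−37.915)/8.3187=-16.7072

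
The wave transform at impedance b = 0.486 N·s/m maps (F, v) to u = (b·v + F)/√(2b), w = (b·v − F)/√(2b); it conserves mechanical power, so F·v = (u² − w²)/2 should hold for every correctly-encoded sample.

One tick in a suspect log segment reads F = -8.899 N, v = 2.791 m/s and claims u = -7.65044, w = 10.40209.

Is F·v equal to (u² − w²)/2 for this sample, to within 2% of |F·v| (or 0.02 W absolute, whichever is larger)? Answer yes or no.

F·v = (-8.899)×2.791 = -24.83711 W.
(u² − w²)/2 = (58.52923 − 108.20348)/2 = -24.83712 W.
|Δ| = 0.00001;  2% of max(1, |F·v|) = 0.49674.

yes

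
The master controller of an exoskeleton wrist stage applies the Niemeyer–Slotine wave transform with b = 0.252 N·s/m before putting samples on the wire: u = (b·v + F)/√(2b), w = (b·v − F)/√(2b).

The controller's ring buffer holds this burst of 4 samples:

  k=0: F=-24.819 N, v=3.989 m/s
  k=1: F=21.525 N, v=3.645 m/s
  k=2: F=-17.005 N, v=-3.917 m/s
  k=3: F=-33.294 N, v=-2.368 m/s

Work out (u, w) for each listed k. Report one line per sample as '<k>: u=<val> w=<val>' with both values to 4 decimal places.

k=0: b·v=0.252×3.989=1.0052; √(2b)=0.7099; u=(1.0052+(-24.819))/0.7099=-33.5439, w=(1.0052−(-24.819))/0.7099=36.3758
k=1: b·v=0.252×3.645=0.9185; √(2b)=0.7099; u=(0.9185+21.525)/0.7099=31.6138, w=(0.9185−21.525)/0.7099=-29.0261
k=2: b·v=0.252×(-3.917)=-0.9871; √(2b)=0.7099; u=(-0.9871+(-17.005))/0.7099=-25.3435, w=(-0.9871−(-17.005))/0.7099=22.5627
k=3: b·v=0.252×(-2.368)=-0.5967; √(2b)=0.7099; u=(-0.5967+(-33.294))/0.7099=-47.7382, w=(-0.5967−(-33.294))/0.7099=46.0571

0: u=-33.5439 w=36.3758
1: u=31.6138 w=-29.0261
2: u=-25.3435 w=22.5627
3: u=-47.7382 w=46.0571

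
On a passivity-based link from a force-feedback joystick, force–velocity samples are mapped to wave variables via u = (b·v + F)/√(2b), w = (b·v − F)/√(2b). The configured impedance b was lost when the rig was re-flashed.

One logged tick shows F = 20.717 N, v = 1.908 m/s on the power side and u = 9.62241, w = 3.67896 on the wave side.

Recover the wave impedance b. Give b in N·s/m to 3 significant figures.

u + w = 13.30137;  u + w = √(2b)·v, so √(2b) = 13.30137/1.908 = 6.97137.
b = (√(2b))²/2 = 48.59997/2 = 24.29999.
(Check via u − w = 2F/√(2b): u − w = 5.94345, 2F/√(2b) = 5.94345.)

b = 24.3 N·s/m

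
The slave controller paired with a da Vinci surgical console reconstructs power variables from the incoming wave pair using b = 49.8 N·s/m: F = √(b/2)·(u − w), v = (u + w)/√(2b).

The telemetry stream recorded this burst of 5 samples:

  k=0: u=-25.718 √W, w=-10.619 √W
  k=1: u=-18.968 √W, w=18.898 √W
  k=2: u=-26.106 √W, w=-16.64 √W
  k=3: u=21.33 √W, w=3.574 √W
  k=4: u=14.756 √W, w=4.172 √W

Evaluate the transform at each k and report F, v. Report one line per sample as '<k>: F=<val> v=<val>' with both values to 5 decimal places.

0: F=-75.34386 v=-3.64099
1: F=-188.95096 v=-0.00701
2: F=-47.23525 v=-4.28317
3: F=88.60226 v=2.49540
4: F=52.81405 v=1.89660

k=0: u−w=-15.09900, u+w=-36.33700; √(b/2)=4.98999, √(2b)=9.97998; F=4.98999×(-15.099)=-75.34386, v=-36.33700/9.97998=-3.64099
k=1: u−w=-37.86600, u+w=-0.07000; √(b/2)=4.98999, √(2b)=9.97998; F=4.98999×(-37.866)=-188.95096, v=-0.07000/9.97998=-0.00701
k=2: u−w=-9.46600, u+w=-42.74600; √(b/2)=4.98999, √(2b)=9.97998; F=4.98999×(-9.466)=-47.23525, v=-42.74600/9.97998=-4.28317
k=3: u−w=17.75600, u+w=24.90400; √(b/2)=4.98999, √(2b)=9.97998; F=4.98999×17.756=88.60226, v=24.90400/9.97998=2.49540
k=4: u−w=10.58400, u+w=18.92800; √(b/2)=4.98999, √(2b)=9.97998; F=4.98999×10.584=52.81405, v=18.92800/9.97998=1.89660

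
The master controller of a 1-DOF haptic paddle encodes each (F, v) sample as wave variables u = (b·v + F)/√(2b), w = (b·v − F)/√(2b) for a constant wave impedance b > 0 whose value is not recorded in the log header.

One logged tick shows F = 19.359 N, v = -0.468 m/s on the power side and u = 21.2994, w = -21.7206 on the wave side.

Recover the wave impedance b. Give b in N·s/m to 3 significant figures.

b = 0.405 N·s/m

u + w = -0.4212;  u + w = √(2b)·v, so √(2b) = -0.4212/(-0.468) = 0.9000.
b = (√(2b))²/2 = 0.8100/2 = 0.4050.
(Check via u − w = 2F/√(2b): u − w = 43.0200, 2F/√(2b) = 43.0200.)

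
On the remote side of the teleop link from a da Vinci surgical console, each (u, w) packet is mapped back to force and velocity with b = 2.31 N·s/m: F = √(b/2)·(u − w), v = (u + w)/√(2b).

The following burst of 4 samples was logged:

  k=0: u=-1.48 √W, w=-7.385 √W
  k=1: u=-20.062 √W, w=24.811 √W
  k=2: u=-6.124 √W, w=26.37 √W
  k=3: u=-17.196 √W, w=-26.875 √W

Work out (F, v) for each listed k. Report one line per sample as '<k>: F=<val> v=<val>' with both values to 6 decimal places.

k=0: u−w=5.905000, u+w=-8.865000; √(b/2)=1.074709, √(2b)=2.149419; F=1.074709×5.905=6.346158, v=-8.865000/2.149419=-4.124371
k=1: u−w=-44.873000, u+w=4.749000; √(b/2)=1.074709, √(2b)=2.149419; F=1.074709×(-44.873)=-48.225429, v=4.749000/2.149419=2.209435
k=2: u−w=-32.494000, u+w=20.246000; √(b/2)=1.074709, √(2b)=2.149419; F=1.074709×(-32.494)=-34.921603, v=20.246000/2.149419=9.419292
k=3: u−w=9.679000, u+w=-44.071000; √(b/2)=1.074709, √(2b)=2.149419; F=1.074709×9.679=10.402111, v=-44.071000/2.149419=-20.503685

0: F=6.346158 v=-4.124371
1: F=-48.225429 v=2.209435
2: F=-34.921603 v=9.419292
3: F=10.402111 v=-20.503685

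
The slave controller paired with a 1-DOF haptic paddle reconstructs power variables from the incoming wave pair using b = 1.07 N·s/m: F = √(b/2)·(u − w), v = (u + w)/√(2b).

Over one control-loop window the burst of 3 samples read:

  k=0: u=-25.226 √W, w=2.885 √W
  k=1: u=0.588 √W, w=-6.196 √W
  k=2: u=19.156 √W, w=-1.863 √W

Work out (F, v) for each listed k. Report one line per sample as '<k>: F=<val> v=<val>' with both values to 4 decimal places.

0: F=-20.5614 v=-15.2720
1: F=4.9621 v=-3.8335
2: F=15.3741 v=11.8213

k=0: u−w=-28.1110, u+w=-22.3410; √(b/2)=0.7314, √(2b)=1.4629; F=0.7314×(-28.111)=-20.5614, v=-22.3410/1.4629=-15.2720
k=1: u−w=6.7840, u+w=-5.6080; √(b/2)=0.7314, √(2b)=1.4629; F=0.7314×6.784=4.9621, v=-5.6080/1.4629=-3.8335
k=2: u−w=21.0190, u+w=17.2930; √(b/2)=0.7314, √(2b)=1.4629; F=0.7314×21.019=15.3741, v=17.2930/1.4629=11.8213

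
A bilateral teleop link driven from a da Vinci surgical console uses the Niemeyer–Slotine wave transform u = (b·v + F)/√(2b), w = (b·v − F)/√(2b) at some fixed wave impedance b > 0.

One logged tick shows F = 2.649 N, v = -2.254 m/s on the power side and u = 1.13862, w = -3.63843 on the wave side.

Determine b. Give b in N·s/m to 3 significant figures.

b = 0.615 N·s/m

u + w = -2.4998;  u + w = √(2b)·v, so √(2b) = -2.4998/(-2.254) = 1.1091.
b = (√(2b))²/2 = 1.2300/2 = 0.6150.
(Check via u − w = 2F/√(2b): u − w = 4.7771, 2F/√(2b) = 4.7770.)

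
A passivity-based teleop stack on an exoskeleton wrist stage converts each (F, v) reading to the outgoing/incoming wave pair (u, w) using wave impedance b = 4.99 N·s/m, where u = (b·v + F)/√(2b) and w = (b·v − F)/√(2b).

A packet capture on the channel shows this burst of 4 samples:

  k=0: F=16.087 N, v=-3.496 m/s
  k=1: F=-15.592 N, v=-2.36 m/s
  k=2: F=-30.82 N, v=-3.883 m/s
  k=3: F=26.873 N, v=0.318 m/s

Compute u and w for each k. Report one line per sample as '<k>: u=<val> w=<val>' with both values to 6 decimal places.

k=0: b·v=4.99×(-3.496)=-17.445040; √(2b)=3.159114; u=(-17.445040+16.087)/3.159114=-0.429880, w=(-17.445040−16.087)/3.159114=-10.614382
k=1: b·v=4.99×(-2.36)=-11.776400; √(2b)=3.159114; u=(-11.776400+(-15.592))/3.159114=-8.663316, w=(-11.776400−(-15.592))/3.159114=1.207807
k=2: b·v=4.99×(-3.883)=-19.376170; √(2b)=3.159114; u=(-19.376170+(-30.82))/3.159114=-15.889320, w=(-19.376170−(-30.82))/3.159114=3.622481
k=3: b·v=4.99×0.318=1.586820; √(2b)=3.159114; u=(1.586820+26.873)/3.159114=9.008799, w=(1.586820−26.873)/3.159114=-8.004200

0: u=-0.429880 w=-10.614382
1: u=-8.663316 w=1.207807
2: u=-15.889320 w=3.622481
3: u=9.008799 w=-8.004200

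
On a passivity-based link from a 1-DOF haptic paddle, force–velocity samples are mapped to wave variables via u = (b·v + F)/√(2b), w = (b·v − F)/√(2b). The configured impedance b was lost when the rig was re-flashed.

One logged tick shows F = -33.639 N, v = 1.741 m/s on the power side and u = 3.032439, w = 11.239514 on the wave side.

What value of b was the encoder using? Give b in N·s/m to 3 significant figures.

b = 33.6 N·s/m

u + w = 14.271953;  u + w = √(2b)·v, so √(2b) = 14.271953/1.741 = 8.197561.
b = (√(2b))²/2 = 67.200000/2 = 33.600000.
(Check via u − w = 2F/√(2b): u − w = -8.207075, 2F/√(2b) = -8.207076.)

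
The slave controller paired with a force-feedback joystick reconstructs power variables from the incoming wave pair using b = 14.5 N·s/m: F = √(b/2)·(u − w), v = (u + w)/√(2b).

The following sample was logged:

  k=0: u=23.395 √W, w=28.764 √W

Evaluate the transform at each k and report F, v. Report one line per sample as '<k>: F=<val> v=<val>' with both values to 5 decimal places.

k=0: u−w=-5.36900, u+w=52.15900; √(b/2)=2.69258, √(2b)=5.38516; F=2.69258×(-5.369)=-14.45647, v=52.15900/5.38516=9.68568

0: F=-14.45647 v=9.68568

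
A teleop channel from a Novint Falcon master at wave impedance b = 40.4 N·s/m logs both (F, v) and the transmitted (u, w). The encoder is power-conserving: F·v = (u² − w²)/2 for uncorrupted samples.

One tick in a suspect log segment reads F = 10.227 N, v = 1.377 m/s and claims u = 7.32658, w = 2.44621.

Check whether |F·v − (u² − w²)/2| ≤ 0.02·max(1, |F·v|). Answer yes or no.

no

F·v = 10.227×1.377 = 14.0826 W.
(u² − w²)/2 = (53.6788 − 5.9839)/2 = 23.8474 W.
|Δ| = 9.7648;  2% of max(1, |F·v|) = 0.2817.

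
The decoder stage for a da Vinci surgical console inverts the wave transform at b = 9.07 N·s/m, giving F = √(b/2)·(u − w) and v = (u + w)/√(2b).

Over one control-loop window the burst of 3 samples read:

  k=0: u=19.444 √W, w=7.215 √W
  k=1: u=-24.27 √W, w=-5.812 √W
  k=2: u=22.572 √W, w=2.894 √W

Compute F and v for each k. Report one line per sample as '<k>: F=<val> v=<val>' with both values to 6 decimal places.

k=0: u−w=12.229000, u+w=26.659000; √(b/2)=2.129554, √(2b)=4.259108; F=2.129554×12.229=26.042315, v=26.659000/4.259108=6.259292
k=1: u−w=-18.458000, u+w=-30.082000; √(b/2)=2.129554, √(2b)=4.259108; F=2.129554×(-18.458)=-39.307307, v=-30.082000/4.259108=-7.062981
k=2: u−w=19.678000, u+w=25.466000; √(b/2)=2.129554, √(2b)=4.259108; F=2.129554×19.678=41.905363, v=25.466000/4.259108=5.979186

0: F=26.042315 v=6.259292
1: F=-39.307307 v=-7.062981
2: F=41.905363 v=5.979186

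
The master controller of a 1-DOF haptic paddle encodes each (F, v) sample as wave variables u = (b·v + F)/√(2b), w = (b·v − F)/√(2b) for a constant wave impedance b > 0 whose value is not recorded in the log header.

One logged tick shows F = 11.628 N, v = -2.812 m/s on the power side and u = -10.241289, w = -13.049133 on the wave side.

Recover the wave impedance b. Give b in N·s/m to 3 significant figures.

b = 34.3 N·s/m

u + w = -23.290422;  u + w = √(2b)·v, so √(2b) = -23.290422/(-2.812) = 8.282511.
b = (√(2b))²/2 = 68.599995/2 = 34.299997.
(Check via u − w = 2F/√(2b): u − w = 2.807844, 2F/√(2b) = 2.807844.)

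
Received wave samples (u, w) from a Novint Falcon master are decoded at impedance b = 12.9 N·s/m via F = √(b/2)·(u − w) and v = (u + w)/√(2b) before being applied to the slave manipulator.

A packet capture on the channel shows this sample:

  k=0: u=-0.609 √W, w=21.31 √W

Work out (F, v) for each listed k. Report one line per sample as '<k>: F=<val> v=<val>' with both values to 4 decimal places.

k=0: u−w=-21.9190, u+w=20.7010; √(b/2)=2.5397, √(2b)=5.0794; F=2.5397×(-21.919)=-55.6674, v=20.7010/5.0794=4.0755

0: F=-55.6674 v=4.0755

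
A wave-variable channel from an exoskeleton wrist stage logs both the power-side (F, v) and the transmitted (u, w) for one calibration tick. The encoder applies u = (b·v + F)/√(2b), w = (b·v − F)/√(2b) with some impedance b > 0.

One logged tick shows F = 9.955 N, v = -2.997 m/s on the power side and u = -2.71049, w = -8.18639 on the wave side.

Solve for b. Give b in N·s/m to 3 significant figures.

b = 6.61 N·s/m

u + w = -10.8969;  u + w = √(2b)·v, so √(2b) = -10.8969/(-2.997) = 3.6359.
b = (√(2b))²/2 = 13.2200/2 = 6.6100.
(Check via u − w = 2F/√(2b): u − w = 5.4759, 2F/√(2b) = 5.4759.)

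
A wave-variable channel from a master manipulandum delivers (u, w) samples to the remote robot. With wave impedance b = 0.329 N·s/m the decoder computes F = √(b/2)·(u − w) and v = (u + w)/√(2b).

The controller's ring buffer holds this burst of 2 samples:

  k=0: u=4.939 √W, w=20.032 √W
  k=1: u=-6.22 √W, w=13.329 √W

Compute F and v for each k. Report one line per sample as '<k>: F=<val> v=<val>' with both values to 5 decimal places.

0: F=-6.12151 v=30.78385
1: F=-7.92880 v=8.76386

k=0: u−w=-15.09300, u+w=24.97100; √(b/2)=0.40559, √(2b)=0.81117; F=0.40559×(-15.093)=-6.12151, v=24.97100/0.81117=30.78385
k=1: u−w=-19.54900, u+w=7.10900; √(b/2)=0.40559, √(2b)=0.81117; F=0.40559×(-19.549)=-7.92880, v=7.10900/0.81117=8.76386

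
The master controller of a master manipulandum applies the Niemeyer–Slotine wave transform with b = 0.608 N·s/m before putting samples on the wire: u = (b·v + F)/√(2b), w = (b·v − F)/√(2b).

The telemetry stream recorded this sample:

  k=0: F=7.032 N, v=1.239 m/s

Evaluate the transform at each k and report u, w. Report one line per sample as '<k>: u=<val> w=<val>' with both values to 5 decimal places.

k=0: b·v=0.608×1.239=0.75331; √(2b)=1.10272; u=(0.75331+7.032)/1.10272=7.06007, w=(0.75331−7.032)/1.10272=-5.69380

0: u=7.06007 w=-5.69380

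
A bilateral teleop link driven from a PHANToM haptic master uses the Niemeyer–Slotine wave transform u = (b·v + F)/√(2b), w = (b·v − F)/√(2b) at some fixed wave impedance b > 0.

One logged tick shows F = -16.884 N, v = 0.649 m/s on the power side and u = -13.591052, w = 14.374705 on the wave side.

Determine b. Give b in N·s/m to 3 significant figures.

b = 0.729 N·s/m

u + w = 0.783653;  u + w = √(2b)·v, so √(2b) = 0.783653/0.649 = 1.207478.
b = (√(2b))²/2 = 1.458002/2 = 0.729001.
(Check via u − w = 2F/√(2b): u − w = -27.965757, 2F/√(2b) = -27.965735.)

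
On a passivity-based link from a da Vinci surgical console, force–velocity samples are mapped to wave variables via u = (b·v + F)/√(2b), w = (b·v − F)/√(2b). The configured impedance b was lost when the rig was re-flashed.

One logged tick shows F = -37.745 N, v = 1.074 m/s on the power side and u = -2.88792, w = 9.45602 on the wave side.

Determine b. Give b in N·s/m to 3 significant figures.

u + w = 6.5681;  u + w = √(2b)·v, so √(2b) = 6.5681/1.074 = 6.1155.
b = (√(2b))²/2 = 37.3999/2 = 18.7000.
(Check via u − w = 2F/√(2b): u − w = -12.3439, 2F/√(2b) = -12.3439.)

b = 18.7 N·s/m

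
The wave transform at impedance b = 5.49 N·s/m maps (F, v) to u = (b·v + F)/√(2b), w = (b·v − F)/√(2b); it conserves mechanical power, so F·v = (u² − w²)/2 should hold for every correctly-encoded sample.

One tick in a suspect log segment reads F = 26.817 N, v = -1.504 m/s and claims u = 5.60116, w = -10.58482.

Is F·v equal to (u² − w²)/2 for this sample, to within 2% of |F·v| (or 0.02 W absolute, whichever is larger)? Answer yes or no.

F·v = 26.817×(-1.504) = -40.3328 W.
(u² − w²)/2 = (31.3730 − 112.0384)/2 = -40.3327 W.
|Δ| = 0.0001;  2% of max(1, |F·v|) = 0.8067.

yes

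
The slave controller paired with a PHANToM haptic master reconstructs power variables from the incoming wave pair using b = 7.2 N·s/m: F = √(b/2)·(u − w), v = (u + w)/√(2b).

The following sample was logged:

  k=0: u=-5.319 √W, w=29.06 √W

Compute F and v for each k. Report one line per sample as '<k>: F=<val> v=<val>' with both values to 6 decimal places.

0: F=-65.229566 v=6.256303

k=0: u−w=-34.379000, u+w=23.741000; √(b/2)=1.897367, √(2b)=3.794733; F=1.897367×(-34.379)=-65.229566, v=23.741000/3.794733=6.256303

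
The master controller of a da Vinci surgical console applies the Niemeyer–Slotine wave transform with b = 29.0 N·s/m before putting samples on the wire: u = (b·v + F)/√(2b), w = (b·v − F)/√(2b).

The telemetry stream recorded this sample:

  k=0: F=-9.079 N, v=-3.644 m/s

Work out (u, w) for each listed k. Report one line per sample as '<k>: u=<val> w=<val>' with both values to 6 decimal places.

k=0: b·v=29.0×(-3.644)=-105.676000; √(2b)=7.615773; u=(-105.676000+(-9.079))/7.615773=-15.068070, w=(-105.676000−(-9.079))/7.615773=-12.683807

0: u=-15.068070 w=-12.683807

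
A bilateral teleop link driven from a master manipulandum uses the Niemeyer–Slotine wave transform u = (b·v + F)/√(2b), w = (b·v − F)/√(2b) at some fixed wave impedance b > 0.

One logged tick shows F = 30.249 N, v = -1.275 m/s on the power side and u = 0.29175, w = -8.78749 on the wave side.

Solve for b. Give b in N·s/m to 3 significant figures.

b = 22.2 N·s/m

u + w = -8.4957;  u + w = √(2b)·v, so √(2b) = -8.4957/(-1.275) = 6.6633.
b = (√(2b))²/2 = 44.3999/2 = 22.2000.
(Check via u − w = 2F/√(2b): u − w = 9.0792, 2F/√(2b) = 9.0793.)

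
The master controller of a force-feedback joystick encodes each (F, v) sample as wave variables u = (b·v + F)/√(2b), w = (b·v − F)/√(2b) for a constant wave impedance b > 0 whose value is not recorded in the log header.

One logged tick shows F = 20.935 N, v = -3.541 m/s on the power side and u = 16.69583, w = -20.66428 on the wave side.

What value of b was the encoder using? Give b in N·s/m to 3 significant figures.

b = 0.628 N·s/m

u + w = -3.9685;  u + w = √(2b)·v, so √(2b) = -3.9685/(-3.541) = 1.1207.
b = (√(2b))²/2 = 1.2560/2 = 0.6280.
(Check via u − w = 2F/√(2b): u − w = 37.3601, 2F/√(2b) = 37.3601.)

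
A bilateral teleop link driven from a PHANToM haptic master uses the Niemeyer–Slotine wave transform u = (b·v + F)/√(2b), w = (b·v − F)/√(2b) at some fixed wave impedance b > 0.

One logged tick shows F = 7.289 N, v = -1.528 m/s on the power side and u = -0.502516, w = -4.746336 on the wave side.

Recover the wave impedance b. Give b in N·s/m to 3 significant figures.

b = 5.9 N·s/m

u + w = -5.248852;  u + w = √(2b)·v, so √(2b) = -5.248852/(-1.528) = 3.435113.
b = (√(2b))²/2 = 11.799998/2 = 5.899999.
(Check via u − w = 2F/√(2b): u − w = 4.243820, 2F/√(2b) = 4.243820.)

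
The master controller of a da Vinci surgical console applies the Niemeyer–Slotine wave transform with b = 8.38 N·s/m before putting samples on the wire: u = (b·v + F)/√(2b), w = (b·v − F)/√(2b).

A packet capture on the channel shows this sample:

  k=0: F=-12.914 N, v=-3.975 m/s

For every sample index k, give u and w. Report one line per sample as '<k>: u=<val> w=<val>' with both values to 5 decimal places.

k=0: b·v=8.38×(-3.975)=-33.31050; √(2b)=4.09390; u=(-33.31050+(-12.914))/4.09390=-11.29107, w=(-33.31050−(-12.914))/4.09390=-4.98217

0: u=-11.29107 w=-4.98217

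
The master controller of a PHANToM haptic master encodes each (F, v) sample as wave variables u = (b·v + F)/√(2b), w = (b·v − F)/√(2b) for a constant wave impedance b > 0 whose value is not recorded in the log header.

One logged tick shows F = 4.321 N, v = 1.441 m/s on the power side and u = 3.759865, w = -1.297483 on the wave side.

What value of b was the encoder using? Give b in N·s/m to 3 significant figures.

u + w = 2.462382;  u + w = √(2b)·v, so √(2b) = 2.462382/1.441 = 1.708801.
b = (√(2b))²/2 = 2.920000/2 = 1.460000.
(Check via u − w = 2F/√(2b): u − w = 5.057348, 2F/√(2b) = 5.057348.)

b = 1.46 N·s/m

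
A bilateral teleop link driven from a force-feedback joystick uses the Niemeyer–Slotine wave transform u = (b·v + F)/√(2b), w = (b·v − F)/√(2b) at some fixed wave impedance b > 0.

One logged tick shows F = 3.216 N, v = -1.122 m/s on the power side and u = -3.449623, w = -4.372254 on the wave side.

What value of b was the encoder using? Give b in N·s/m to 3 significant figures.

u + w = -7.821877;  u + w = √(2b)·v, so √(2b) = -7.821877/(-1.122) = 6.971370.
b = (√(2b))²/2 = 48.599998/2 = 24.299999.
(Check via u − w = 2F/√(2b): u − w = 0.922631, 2F/√(2b) = 0.922631.)

b = 24.3 N·s/m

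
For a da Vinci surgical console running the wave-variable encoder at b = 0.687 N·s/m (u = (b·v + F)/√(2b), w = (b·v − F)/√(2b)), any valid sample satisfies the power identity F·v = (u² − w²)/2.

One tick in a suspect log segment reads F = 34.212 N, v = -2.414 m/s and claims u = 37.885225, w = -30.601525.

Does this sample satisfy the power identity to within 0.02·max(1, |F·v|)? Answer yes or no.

no

F·v = 34.212×(-2.414) = -82.587768 W.
(u² − w²)/2 = (1435.290273 − 936.453332)/2 = 249.418470 W.
|Δ| = 332.006238;  2% of max(1, |F·v|) = 1.651755.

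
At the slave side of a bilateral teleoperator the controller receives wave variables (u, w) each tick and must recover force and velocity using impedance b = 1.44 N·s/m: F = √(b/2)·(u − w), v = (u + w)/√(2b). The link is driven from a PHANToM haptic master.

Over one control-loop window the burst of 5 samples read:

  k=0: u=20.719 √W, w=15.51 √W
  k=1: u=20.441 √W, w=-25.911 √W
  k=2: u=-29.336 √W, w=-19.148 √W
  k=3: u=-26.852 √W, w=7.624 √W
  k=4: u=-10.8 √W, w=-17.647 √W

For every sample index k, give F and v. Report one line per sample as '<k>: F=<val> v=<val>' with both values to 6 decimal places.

0: F=4.419983 v=21.348143
1: F=39.330976 v=-3.223228
2: F=-8.644805 v=-28.569471
3: F=-29.253856 v=-11.330208
4: F=5.809872 v=-16.762556

k=0: u−w=5.209000, u+w=36.229000; √(b/2)=0.848528, √(2b)=1.697056; F=0.848528×5.209=4.419983, v=36.229000/1.697056=21.348143
k=1: u−w=46.352000, u+w=-5.470000; √(b/2)=0.848528, √(2b)=1.697056; F=0.848528×46.352=39.330976, v=-5.470000/1.697056=-3.223228
k=2: u−w=-10.188000, u+w=-48.484000; √(b/2)=0.848528, √(2b)=1.697056; F=0.848528×(-10.188)=-8.644805, v=-48.484000/1.697056=-28.569471
k=3: u−w=-34.476000, u+w=-19.228000; √(b/2)=0.848528, √(2b)=1.697056; F=0.848528×(-34.476)=-29.253856, v=-19.228000/1.697056=-11.330208
k=4: u−w=6.847000, u+w=-28.447000; √(b/2)=0.848528, √(2b)=1.697056; F=0.848528×6.847=5.809872, v=-28.447000/1.697056=-16.762556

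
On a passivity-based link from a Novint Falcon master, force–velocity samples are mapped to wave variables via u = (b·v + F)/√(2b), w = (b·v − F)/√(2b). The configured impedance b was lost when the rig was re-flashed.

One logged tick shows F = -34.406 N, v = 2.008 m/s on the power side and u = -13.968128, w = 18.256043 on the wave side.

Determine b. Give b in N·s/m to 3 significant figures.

b = 2.28 N·s/m

u + w = 4.287915;  u + w = √(2b)·v, so √(2b) = 4.287915/2.008 = 2.135416.
b = (√(2b))²/2 = 4.560001/2 = 2.280000.
(Check via u − w = 2F/√(2b): u − w = -32.224171, 2F/√(2b) = -32.224169.)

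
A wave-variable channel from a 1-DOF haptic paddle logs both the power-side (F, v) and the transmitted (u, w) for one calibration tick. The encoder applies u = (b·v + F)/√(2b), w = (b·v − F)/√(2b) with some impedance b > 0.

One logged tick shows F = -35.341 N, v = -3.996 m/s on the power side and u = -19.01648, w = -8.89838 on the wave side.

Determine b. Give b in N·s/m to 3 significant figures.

b = 24.4 N·s/m

u + w = -27.9149;  u + w = √(2b)·v, so √(2b) = -27.9149/(-3.996) = 6.9857.
b = (√(2b))²/2 = 48.8000/2 = 24.4000.
(Check via u − w = 2F/√(2b): u − w = -10.1181, 2F/√(2b) = -10.1181.)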